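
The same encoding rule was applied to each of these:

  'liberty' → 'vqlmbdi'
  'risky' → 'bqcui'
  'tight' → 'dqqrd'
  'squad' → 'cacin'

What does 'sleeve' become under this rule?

The rule splits by letter class: vowels +8, consonants +10.
Applying it to sleeve: s(cons)+10=c, l(cons)+10=v, e(vowel)+8=m, e(vowel)+8=m, v(cons)+10=f, e(vowel)+8=m.

cvmmfm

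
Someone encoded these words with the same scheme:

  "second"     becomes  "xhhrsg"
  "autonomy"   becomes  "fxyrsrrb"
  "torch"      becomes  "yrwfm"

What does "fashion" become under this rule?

kdxknrs

A repeating key of period 2 is used — shifts +5, +3 over and over.
For fashion: f+5=k, a+3=d, s+5=x, h+3=k, i+5=n, o+3=r, n+5=s.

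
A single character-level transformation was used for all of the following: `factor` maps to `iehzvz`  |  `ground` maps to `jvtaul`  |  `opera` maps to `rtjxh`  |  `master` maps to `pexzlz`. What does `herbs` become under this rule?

In factor: f→i is +3, a→e is +4, c→h is +5, t→z is +6 — the shift increases by 1 each position. Each letter shifts forward by (position + 3), i.e. 3, 4, 5, … — the shift grows by one for each successive letter.
For herbs: h+3=k, e+4=i, r+5=w, b+6=h, s+7=z.

kiwhz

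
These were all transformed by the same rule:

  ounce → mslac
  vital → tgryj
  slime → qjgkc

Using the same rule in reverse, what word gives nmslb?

This is a Caesar cipher with shift 24.
Decoding nmslb: n−24=p, m−24=o, s−24=u, l−24=n, b−24=d.

pound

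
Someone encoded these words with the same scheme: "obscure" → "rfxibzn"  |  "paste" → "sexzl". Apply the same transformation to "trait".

The shift increases by 1 at each position, starting from +3: 3, 4, 5, ….
For trait: t+3=w, r+4=v, a+5=f, i+6=o, t+7=a.

wvfoa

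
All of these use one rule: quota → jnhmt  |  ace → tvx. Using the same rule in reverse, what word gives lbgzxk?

Each letter is shifted forward by 19 in the alphabet (a Caesar shift of +19).
Undoing it on lbgzxk: l−19=s, b−19=i, g−19=n, z−19=g, x−19=e, k−19=r.

singer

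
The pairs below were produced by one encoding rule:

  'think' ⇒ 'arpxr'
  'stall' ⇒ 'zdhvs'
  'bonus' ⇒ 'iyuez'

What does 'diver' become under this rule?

Shifts by position in think: pos 0: t→a (+7), pos 1: h→r (+10), pos 2: i→p (+7), pos 3: n→x (+10) — repeating every 2. A repeating key of period 2 is used — shifts +7, +10 over and over.
On diver: d+7=k, i+10=s, v+7=c, e+10=o, r+7=y.

kscoy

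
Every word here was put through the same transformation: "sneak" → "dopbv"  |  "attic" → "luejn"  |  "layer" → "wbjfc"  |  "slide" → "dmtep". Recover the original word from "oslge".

draft

The shifts repeat in a cycle of length 2: positions 0,1,… shift by +11, +1, then the pattern repeats.
Reversing it on oslge: o−11=d, s−1=r, l−11=a, g−1=f, e−11=t.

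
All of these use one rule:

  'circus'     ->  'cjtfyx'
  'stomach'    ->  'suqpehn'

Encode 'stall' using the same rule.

sucop

In circus: c→c is +0, i→j is +1, r→t is +2, c→f is +3 — the shift increases by 1 each position. Letter i (0-indexed) is shifted by i+0, so successive shifts are 0, 1, 2, ….
On stall: s+0=s, t+1=u, a+2=c, l+3=o, l+4=p.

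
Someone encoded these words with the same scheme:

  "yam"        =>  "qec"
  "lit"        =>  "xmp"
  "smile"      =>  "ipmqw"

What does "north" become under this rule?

lxvsr

The output letters match the input read backwards, each shifted +4: yam reversed is may. The word is reversed, then every letter is shifted forward by 4.
For north: reverse → htron; then shift: h+4=l, t+4=x, r+4=v, o+4=s, n+4=r.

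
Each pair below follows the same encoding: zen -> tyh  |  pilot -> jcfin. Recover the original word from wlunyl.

crater

Compare letters: z→t is +20, e→y is +20, n→h is +20 — a constant shift. This is a Caesar cipher with shift 20.
Reversing it on wlunyl: w−20=c, l−20=r, u−20=a, n−20=t, y−20=e, l−20=r.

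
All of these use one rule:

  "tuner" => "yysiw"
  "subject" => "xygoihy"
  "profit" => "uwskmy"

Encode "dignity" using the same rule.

imlsmyd

The shift depends on letter class: consonant t→y is +5, but vowel u→y is +4. The rule splits by letter class: vowels +4, consonants +5.
For dignity: d(cons)+5=i, i(vowel)+4=m, g(cons)+5=l, n(cons)+5=s, i(vowel)+4=m, t(cons)+5=y, y(cons)+5=d.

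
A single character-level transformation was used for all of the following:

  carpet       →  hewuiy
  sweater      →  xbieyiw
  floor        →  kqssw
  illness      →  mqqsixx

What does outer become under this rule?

The shift depends on letter class: consonant c→h is +5, but vowel a→e is +4. Vowels shift forward by 4 and consonants shift forward by 5.
On outer: o(vowel)+4=s, u(vowel)+4=y, t(cons)+5=y, e(vowel)+4=i, r(cons)+5=w.

syyiw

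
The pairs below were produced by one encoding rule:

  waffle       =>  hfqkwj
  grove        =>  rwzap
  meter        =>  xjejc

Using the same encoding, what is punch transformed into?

azyhs

It's a Vigenère-style cipher with numeric key [11,5]: position i shifts by key[i mod 2].
Applying it to punch: p+11=a, u+5=z, n+11=y, c+5=h, h+11=s.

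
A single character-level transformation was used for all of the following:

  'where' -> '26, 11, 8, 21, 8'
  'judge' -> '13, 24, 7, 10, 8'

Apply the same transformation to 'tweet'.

The number is (letter's place in the alphabet, a=1) + 3.
For tweet: t=20→23, w=23→26, e=5→8, e=5→8, t=20→23.

23, 26, 8, 8, 23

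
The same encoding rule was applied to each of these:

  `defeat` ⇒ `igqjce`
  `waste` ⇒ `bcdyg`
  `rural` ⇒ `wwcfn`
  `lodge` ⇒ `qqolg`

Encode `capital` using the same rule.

hcanvlq

It's a Vigenère-style cipher with numeric key [5,2,11]: position i shifts by key[i mod 3].
Applying it to capital: c+5=h, a+2=c, p+11=a, i+5=n, t+2=v, a+11=l, l+5=q.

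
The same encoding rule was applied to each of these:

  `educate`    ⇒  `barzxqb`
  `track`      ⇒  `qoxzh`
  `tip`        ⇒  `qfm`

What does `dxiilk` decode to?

Compare letters: e→b is +23, d→a is +23, u→r is +23 — a constant shift. This is a Caesar cipher with shift 23.
Reversing it on dxiilk: d−23=g, x−23=a, i−23=l, i−23=l, l−23=o, k−23=n.

gallon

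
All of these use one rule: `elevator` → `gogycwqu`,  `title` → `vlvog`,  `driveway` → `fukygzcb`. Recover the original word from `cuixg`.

Shifts by position in elevator: pos 0: e→g (+2), pos 1: l→o (+3), pos 2: e→g (+2), pos 3: v→y (+3) — repeating every 2. A repeating key of period 2 is used — shifts +2, +3 over and over.
Undoing it on cuixg: c−2=a, u−3=r, i−2=g, x−3=u, g−2=e.

argue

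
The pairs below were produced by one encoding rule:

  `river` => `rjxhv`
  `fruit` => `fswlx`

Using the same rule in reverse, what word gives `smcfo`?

In river: r→r is +0, i→j is +1, v→x is +2, e→h is +3 — the shift increases by 1 each position. Letter i (0-indexed) is shifted by i+0, so successive shifts are 0, 1, 2, ….
Reversing it on smcfo: s−0=s, m−1=l, c−2=a, f−3=c, o−4=k.

slack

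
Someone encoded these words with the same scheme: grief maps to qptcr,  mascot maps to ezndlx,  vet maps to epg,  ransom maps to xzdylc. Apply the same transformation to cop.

The output letters match the input read backwards, each shifted +11: grief reversed is feirg. The word is reversed, then every letter is shifted forward by 11.
On cop: reverse → poc; then shift: p+11=a, o+11=z, c+11=n.

azn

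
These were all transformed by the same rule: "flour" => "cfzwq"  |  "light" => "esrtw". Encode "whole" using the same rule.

pwzsh

The output letters match the input read backwards, each shifted +11: flour reversed is ruolf. The word is reversed, then every letter is shifted forward by 11.
On whole: reverse → elohw; then shift: e+11=p, l+11=w, o+11=z, h+11=s, w+11=h.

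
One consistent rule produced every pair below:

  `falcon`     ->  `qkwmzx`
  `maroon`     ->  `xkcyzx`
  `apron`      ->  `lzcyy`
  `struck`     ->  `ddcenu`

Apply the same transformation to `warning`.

hkcxtxr

Shifts by position in falcon: pos 0: f→q (+11), pos 1: a→k (+10), pos 2: l→w (+11), pos 3: c→m (+10) — repeating every 2. The shifts repeat in a cycle of length 2: positions 0,1,… shift by +11, +10, then the pattern repeats.
For warning: w+11=h, a+10=k, r+11=c, n+10=x, i+11=t, n+10=x, g+11=r.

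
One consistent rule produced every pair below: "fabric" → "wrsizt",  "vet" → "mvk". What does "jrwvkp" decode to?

safety

Compare letters: f→w is +17, a→r is +17, b→s is +17 — a constant shift. It's a constant shift of +17 (ROT17).
Undoing it on jrwvkp: j−17=s, r−17=a, w−17=f, v−17=e, k−17=t, p−17=y.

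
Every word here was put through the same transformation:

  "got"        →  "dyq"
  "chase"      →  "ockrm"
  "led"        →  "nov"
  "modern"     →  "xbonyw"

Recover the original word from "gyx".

now

The output letters match the input read backwards, each shifted +10: got reversed is tog. Two steps: reverse the string, then apply a Caesar shift of +10.
Decoding gyx: shift back: g−10=w, y−10=o, x−10=n → won; then reverse → now.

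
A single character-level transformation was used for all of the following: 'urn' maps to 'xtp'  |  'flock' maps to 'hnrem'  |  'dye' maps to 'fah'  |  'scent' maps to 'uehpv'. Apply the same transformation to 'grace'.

The shift depends on letter class: consonant r→t is +2, but vowel u→x is +3. Vowels shift forward by 3 and consonants shift forward by 2.
Applying it to grace: g(cons)+2=i, r(cons)+2=t, a(vowel)+3=d, c(cons)+2=e, e(vowel)+3=h.

itdeh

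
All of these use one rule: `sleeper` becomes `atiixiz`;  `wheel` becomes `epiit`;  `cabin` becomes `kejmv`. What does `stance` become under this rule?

abevki

The shift depends on letter class: consonant s→a is +8, but vowel e→i is +4. The rule splits by letter class: vowels +4, consonants +8.
For stance: s(cons)+8=a, t(cons)+8=b, a(vowel)+4=e, n(cons)+8=v, c(cons)+8=k, e(vowel)+4=i.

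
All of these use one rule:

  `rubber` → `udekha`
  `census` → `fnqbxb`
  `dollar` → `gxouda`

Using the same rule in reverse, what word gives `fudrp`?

It's a Vigenère-style cipher with numeric key [3,9]: position i shifts by key[i mod 2].
Reversing it on fudrp: f−3=c, u−9=l, d−3=a, r−9=i, p−3=m.

claim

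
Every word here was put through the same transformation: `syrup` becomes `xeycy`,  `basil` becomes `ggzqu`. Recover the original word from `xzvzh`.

Each letter shifts forward by (position + 5), i.e. 5, 6, 7, … — the shift grows by one for each successive letter.
Decoding xzvzh: x−5=s, z−6=t, v−7=o, z−8=r, h−9=y.

story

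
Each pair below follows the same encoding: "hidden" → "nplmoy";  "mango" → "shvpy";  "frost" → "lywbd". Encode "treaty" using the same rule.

In hidden: h→n is +6, i→p is +7, d→l is +8, d→m is +9 — the shift increases by 1 each position. The shift increases by 1 at each position, starting from +6: 6, 7, 8, ….
For treaty: t+6=z, r+7=y, e+8=m, a+9=j, t+10=d, y+11=j.

zymjdj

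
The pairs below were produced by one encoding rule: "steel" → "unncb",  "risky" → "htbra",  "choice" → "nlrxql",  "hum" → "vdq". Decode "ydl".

cup

The output letters match the input read backwards, each shifted +9: steel reversed is leets. Two steps: reverse the string, then apply a Caesar shift of +9.
Reversing it on ydl: shift back: y−9=p, d−9=u, l−9=c → puc; then reverse → cup.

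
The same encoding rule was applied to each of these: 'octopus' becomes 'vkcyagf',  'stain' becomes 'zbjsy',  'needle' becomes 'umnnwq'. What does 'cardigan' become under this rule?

jiantsnb

Letter i (0-indexed) is shifted by i+7, so successive shifts are 7, 8, 9, ….
Applying it to cardigan: c+7=j, a+8=i, r+9=a, d+10=n, i+11=t, g+12=s, a+13=n, n+14=b.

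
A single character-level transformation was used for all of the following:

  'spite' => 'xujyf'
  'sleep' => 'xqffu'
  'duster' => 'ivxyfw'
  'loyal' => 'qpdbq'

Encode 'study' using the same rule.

xyvid

The shift depends on letter class: consonant s→x is +5, but vowel i→j is +1. Vowels shift forward by 1 and consonants shift forward by 5.
For study: s(cons)+5=x, t(cons)+5=y, u(vowel)+1=v, d(cons)+5=i, y(cons)+5=d.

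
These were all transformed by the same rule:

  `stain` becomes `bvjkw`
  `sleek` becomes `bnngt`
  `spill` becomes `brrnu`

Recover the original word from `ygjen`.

peace

A repeating key of period 2 is used — shifts +9, +2 over and over.
Decoding ygjen: y−9=p, g−2=e, j−9=a, e−2=c, n−9=e.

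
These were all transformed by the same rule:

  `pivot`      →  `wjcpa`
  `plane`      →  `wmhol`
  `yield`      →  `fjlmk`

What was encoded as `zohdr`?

snack

Shifts by position in pivot: pos 0: p→w (+7), pos 1: i→j (+1), pos 2: v→c (+7), pos 3: o→p (+1) — repeating every 2. A repeating key of period 2 is used — shifts +7, +1 over and over.
Undoing it on zohdr: z−7=s, o−1=n, h−7=a, d−1=c, r−7=k.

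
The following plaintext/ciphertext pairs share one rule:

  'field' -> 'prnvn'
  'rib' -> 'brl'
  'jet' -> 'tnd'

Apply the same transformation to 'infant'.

rxpjxd

The shift depends on letter class: consonant f→p is +10, but vowel i→r is +9. Vowels shift forward by 9 and consonants shift forward by 10.
On infant: i(vowel)+9=r, n(cons)+10=x, f(cons)+10=p, a(vowel)+9=j, n(cons)+10=x, t(cons)+10=d.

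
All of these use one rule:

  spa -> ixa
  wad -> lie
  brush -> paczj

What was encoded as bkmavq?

The output letters match the input read backwards, each shifted +8: spa reversed is aps. Two steps: reverse the string, then apply a Caesar shift of +8.
Reversing it on bkmavq: shift back: b−8=t, k−8=c, m−8=e, a−8=s, v−8=n, q−8=i → tcesni; then reverse → insect.

insect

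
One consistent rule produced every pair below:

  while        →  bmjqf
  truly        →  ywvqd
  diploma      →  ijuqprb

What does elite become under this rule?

Two shifts are in play — +1 for a/e/i/o/u, +5 for every other letter.
Applying it to elite: e(vowel)+1=f, l(cons)+5=q, i(vowel)+1=j, t(cons)+5=y, e(vowel)+1=f.

fqjyf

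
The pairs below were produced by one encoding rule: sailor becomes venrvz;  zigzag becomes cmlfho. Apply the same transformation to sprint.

In sailor: s→v is +3, a→e is +4, i→n is +5, l→r is +6 — the shift increases by 1 each position. Letter i (0-indexed) is shifted by i+3, so successive shifts are 3, 4, 5, ….
Applying it to sprint: s+3=v, p+4=t, r+5=w, i+6=o, n+7=u, t+8=b.

vtwoub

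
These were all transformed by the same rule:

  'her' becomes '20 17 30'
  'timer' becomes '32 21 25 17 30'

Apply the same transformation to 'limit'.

24 21 25 21 32

Each letter is replaced by its alphabet position (a=1..z=26) + 12.
On limit: l=12→24, i=9→21, m=13→25, i=9→21, t=20→32.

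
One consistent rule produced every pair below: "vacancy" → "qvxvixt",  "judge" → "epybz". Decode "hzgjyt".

melody

Compare letters: v→q is +21, a→v is +21, c→x is +21 — a constant shift. It's a constant shift of +21 (ROT21).
Decoding hzgjyt: h−21=m, z−21=e, g−21=l, j−21=o, y−21=d, t−21=y.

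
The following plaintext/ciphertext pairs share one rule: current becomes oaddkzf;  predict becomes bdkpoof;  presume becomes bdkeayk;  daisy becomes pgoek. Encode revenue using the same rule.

The shift depends on letter class: consonant c→o is +12, but vowel u→a is +6. The rule splits by letter class: vowels +6, consonants +12.
On revenue: r(cons)+12=d, e(vowel)+6=k, v(cons)+12=h, e(vowel)+6=k, n(cons)+12=z, u(vowel)+6=a, e(vowel)+6=k.

dkhkzak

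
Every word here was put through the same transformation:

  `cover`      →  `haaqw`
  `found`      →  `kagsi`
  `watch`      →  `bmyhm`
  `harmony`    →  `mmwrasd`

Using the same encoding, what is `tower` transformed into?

yabqw

Vowels shift forward by 12 and consonants shift forward by 5.
Applying it to tower: t(cons)+5=y, o(vowel)+12=a, w(cons)+5=b, e(vowel)+12=q, r(cons)+5=w.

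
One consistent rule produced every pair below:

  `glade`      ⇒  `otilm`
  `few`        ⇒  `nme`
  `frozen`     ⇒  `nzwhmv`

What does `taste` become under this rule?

biabm

It's a constant shift of +8 (ROT8).
For taste: t+8=b, a+8=i, s+8=a, t+8=b, e+8=m.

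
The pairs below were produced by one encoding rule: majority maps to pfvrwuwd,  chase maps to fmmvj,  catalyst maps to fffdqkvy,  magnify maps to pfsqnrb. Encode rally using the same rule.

ufxod

Shifts by position in majority: pos 0: m→p (+3), pos 1: a→f (+5), pos 2: j→v (+12), pos 3: o→r (+3), pos 4: r→w (+5), pos 5: i→u (+12) — repeating every 3. The shifts repeat in a cycle of length 3: positions 0,1,… shift by +3, +5, +12, then the pattern repeats.
For rally: r+3=u, a+5=f, l+12=x, l+3=o, y+5=d.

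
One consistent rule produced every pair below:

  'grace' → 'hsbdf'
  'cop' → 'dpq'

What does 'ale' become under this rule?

Compare letters: g→h is +1, r→s is +1, a→b is +1 — a constant shift. This is a Caesar cipher with shift 1.
On ale: a+1=b, l+1=m, e+1=f.

bmf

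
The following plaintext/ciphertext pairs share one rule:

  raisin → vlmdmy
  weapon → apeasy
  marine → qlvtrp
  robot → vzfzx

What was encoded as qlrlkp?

The shifts repeat in a cycle of length 2: positions 0,1,… shift by +4, +11, then the pattern repeats.
Reversing it on qlrlkp: q−4=m, l−11=a, r−4=n, l−11=a, k−4=g, p−11=e.

manage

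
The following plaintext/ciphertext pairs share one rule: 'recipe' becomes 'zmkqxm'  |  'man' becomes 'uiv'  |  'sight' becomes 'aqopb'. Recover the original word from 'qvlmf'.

index

Compare letters: r→z is +8, e→m is +8, c→k is +8 — a constant shift. This is a Caesar cipher with shift 8.
Reversing it on qvlmf: q−8=i, v−8=n, l−8=d, m−8=e, f−8=x.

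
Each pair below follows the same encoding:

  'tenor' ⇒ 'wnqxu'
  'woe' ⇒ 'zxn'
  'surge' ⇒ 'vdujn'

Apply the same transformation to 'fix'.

ira

The shift depends on letter class: consonant t→w is +3, but vowel e→n is +9. Vowels shift forward by 9 and consonants shift forward by 3.
For fix: f(cons)+3=i, i(vowel)+9=r, x(cons)+3=a.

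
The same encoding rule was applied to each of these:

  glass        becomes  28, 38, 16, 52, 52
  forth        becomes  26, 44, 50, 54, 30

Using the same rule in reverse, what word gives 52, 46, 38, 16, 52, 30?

splash

g(#7)→28 and l(#12)→38: differences scale by 2, so n = 2·pos + 14. With a=1..z=26, the number is 2·pos + 14.
Decoding 52, 46, 38, 16, 52, 30: 52→(52−14)÷2=19=s, 46→(46−14)÷2=16=p, 38→(38−14)÷2=12=l, 16→(16−14)÷2=1=a, 52→(52−14)÷2=19=s, 30→(30−14)÷2=8=h.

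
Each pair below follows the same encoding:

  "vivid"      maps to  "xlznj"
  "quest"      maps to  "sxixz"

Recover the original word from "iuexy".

Each letter shifts forward by (position + 2), i.e. 2, 3, 4, … — the shift grows by one for each successive letter.
Reversing it on iuexy: i−2=g, u−3=r, e−4=a, x−5=s, y−6=s.

grass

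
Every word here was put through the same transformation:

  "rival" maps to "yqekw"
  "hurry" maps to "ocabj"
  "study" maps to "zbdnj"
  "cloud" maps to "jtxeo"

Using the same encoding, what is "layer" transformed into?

sihoc

In rival: r→y is +7, i→q is +8, v→e is +9, a→k is +10 — the shift increases by 1 each position. Each letter shifts forward by (position + 7), i.e. 7, 8, 9, … — the shift grows by one for each successive letter.
On layer: l+7=s, a+8=i, y+9=h, e+10=o, r+11=c.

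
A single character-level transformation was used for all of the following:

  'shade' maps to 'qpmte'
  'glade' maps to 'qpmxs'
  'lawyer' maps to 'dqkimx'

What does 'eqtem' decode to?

The output letters match the input read backwards, each shifted +12: shade reversed is edahs. Two steps: reverse the string, then apply a Caesar shift of +12.
Undoing it on eqtem: shift back: e−12=s, q−12=e, t−12=h, e−12=s, m−12=a → sehsa; then reverse → ashes.

ashes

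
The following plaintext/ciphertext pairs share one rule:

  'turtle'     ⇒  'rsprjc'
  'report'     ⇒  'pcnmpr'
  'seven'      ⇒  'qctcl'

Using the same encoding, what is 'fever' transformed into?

dctcp

Compare letters: t→r is +24, u→s is +24, r→p is +24 — a constant shift. Each letter is shifted forward by 24 in the alphabet (a Caesar shift of +24).
On fever: f+24=d, e+24=c, v+24=t, e+24=c, r+24=p.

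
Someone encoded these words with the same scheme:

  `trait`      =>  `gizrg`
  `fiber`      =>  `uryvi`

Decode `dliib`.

worry

Each pair mirrors across the alphabet (t↔g, r↔i, a↔z): positions sum to 25. Letters are reflected about the middle of the alphabet (position → 25−position): Atbash.
Undoing it on dliib: d↔w, l↔o, i↔r, i↔r, b↔y.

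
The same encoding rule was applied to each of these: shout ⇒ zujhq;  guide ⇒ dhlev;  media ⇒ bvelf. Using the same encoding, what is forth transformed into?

mjiqu

s(18)→z(25) and h(7)→u(20) fit y≡17x+5 (mod 26); the inverse of 17 mod 26 is 23. Treating letters as 0–25, the rule is x ↦ 17x + 5 (mod 26).
On forth: f(5)→17·5+5≡12=m; o(14)→17·14+5≡9=j; r(17)→17·17+5≡8=i; t(19)→17·19+5≡16=q; h(7)→17·7+5≡20=u (all mod 26).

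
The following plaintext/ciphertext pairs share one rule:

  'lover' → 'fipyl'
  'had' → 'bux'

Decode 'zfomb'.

Compare letters: l→f is +20, o→i is +20, v→p is +20 — a constant shift. This is a Caesar cipher with shift 20.
Undoing it on zfomb: z−20=f, f−20=l, o−20=u, m−20=s, b−20=h.

flush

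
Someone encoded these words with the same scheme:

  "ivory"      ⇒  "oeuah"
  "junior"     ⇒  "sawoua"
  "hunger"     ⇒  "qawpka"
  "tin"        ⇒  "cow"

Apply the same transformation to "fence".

The shift depends on letter class: consonant v→e is +9, but vowel i→o is +6. The rule splits by letter class: vowels +6, consonants +9.
For fence: f(cons)+9=o, e(vowel)+6=k, n(cons)+9=w, c(cons)+9=l, e(vowel)+6=k.

okwlk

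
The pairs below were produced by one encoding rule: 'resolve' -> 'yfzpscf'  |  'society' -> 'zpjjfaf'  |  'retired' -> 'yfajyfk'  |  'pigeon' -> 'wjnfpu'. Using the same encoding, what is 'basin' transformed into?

Vowels shift forward by 1 and consonants shift forward by 7.
Applying it to basin: b(cons)+7=i, a(vowel)+1=b, s(cons)+7=z, i(vowel)+1=j, n(cons)+7=u.

ibzju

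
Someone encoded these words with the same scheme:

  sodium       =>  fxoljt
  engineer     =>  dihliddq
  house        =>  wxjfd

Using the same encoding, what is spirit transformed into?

s(18)→f(5) and o(14)→x(23) fit y≡15x+21 (mod 26); the inverse of 15 mod 26 is 7. Treating letters as 0–25, the rule is x ↦ 15x + 21 (mod 26).
Applying it to spirit: s(18)→15·18+21≡5=f; p(15)→15·15+21≡12=m; i(8)→15·8+21≡11=l; r(17)→15·17+21≡16=q; i(8)→15·8+21≡11=l; t(19)→15·19+21≡20=u (all mod 26).

fmlqlu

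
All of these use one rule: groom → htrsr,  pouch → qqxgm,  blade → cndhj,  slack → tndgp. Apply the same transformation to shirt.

tjlvy

Letter i (0-indexed) is shifted by i+1, so successive shifts are 1, 2, 3, ….
Applying it to shirt: s+1=t, h+2=j, i+3=l, r+4=v, t+5=y.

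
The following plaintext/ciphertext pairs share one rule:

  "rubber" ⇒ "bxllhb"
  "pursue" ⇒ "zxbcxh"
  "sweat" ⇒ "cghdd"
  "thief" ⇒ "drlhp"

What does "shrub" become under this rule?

crbxl

The shift depends on letter class: consonant r→b is +10, but vowel u→x is +3. Vowels shift forward by 3 and consonants shift forward by 10.
Applying it to shrub: s(cons)+10=c, h(cons)+10=r, r(cons)+10=b, u(vowel)+3=x, b(cons)+10=l.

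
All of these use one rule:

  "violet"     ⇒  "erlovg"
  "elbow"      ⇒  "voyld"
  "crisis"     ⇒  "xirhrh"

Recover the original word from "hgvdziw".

steward

This is the alphabet-reversal cipher (Atbash): a becomes z, b becomes y, etc.
Reversing it on hgvdziw: h↔s, g↔t, v↔e, d↔w, z↔a, i↔r, w↔d.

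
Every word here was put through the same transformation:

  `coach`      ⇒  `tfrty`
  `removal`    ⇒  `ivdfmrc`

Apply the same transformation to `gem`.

xvd

Compare letters: c→t is +17, o→f is +17, a→r is +17 — a constant shift. Each letter is shifted forward by 17 in the alphabet (a Caesar shift of +17).
On gem: g+17=x, e+17=v, m+17=d.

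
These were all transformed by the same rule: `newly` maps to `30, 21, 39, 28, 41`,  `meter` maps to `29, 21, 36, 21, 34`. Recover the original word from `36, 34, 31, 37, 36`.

trout

Each letter is replaced by its alphabet position (a=1..z=26) + 16.
Reversing it on 36, 34, 31, 37, 36: 36→(36−16)÷1=20=t, 34→(34−16)÷1=18=r, 31→(31−16)÷1=15=o, 37→(37−16)÷1=21=u, 36→(36−16)÷1=20=t.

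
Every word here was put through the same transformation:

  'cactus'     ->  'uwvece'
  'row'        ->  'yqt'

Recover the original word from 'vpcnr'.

plant

Two steps: reverse the string, then apply a Caesar shift of +2.
Undoing it on vpcnr: shift back: v−2=t, p−2=n, c−2=a, n−2=l, r−2=p → tnalp; then reverse → plant.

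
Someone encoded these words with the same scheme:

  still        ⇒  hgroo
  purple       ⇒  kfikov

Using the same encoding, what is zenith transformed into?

avmrgs

Each pair mirrors across the alphabet (s↔h, t↔g, i↔r): positions sum to 25. Each letter is replaced by its mirror in the alphabet: a↔z, b↔y, c↔x, and so on (the Atbash cipher).
On zenith: z↔a, e↔v, n↔m, i↔r, t↔g, h↔s.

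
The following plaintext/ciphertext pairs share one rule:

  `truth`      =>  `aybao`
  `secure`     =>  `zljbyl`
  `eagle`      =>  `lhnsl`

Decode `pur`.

ink

Compare letters: t→a is +7, r→y is +7, u→b is +7 — a constant shift. It's a constant shift of +7 (ROT7).
Reversing it on pur: p−7=i, u−7=n, r−7=k.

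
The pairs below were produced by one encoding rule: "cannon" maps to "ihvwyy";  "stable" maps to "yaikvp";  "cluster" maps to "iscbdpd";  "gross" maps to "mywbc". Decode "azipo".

In cannon: c→i is +6, a→h is +7, n→v is +8, n→w is +9 — the shift increases by 1 each position. Each letter shifts forward by (position + 6), i.e. 6, 7, 8, … — the shift grows by one for each successive letter.
Decoding azipo: a−6=u, z−7=s, i−8=a, p−9=g, o−10=e.

usage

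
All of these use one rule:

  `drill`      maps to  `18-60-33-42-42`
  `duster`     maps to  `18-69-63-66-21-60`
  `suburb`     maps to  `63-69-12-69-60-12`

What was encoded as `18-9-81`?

The formula is n = 3×(alphabet index, a=1) + 6.
Reversing it on 18-9-81: 18→(18−6)÷3=4=d, 9→(9−6)÷3=1=a, 81→(81−6)÷3=25=y.

day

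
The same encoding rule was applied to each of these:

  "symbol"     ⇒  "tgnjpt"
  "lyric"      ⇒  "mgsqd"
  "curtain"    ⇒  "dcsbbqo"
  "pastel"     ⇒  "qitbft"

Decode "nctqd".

The shifts repeat in a cycle of length 2: positions 0,1,… shift by +1, +8, then the pattern repeats.
Decoding nctqd: n−1=m, c−8=u, t−1=s, q−8=i, d−1=c.

music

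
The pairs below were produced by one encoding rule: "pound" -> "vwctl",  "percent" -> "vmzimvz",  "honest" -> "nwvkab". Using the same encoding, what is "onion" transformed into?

uvquv

The shifts repeat in a cycle of length 3: positions 0,1,… shift by +6, +8, +8, then the pattern repeats.
On onion: o+6=u, n+8=v, i+8=q, o+6=u, n+8=v.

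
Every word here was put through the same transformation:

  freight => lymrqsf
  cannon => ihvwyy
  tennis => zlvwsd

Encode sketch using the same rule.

In freight: f→l is +6, r→y is +7, e→m is +8, i→r is +9 — the shift increases by 1 each position. Each letter shifts forward by (position + 6), i.e. 6, 7, 8, … — the shift grows by one for each successive letter.
For sketch: s+6=y, k+7=r, e+8=m, t+9=c, c+10=m, h+11=s.

yrmcms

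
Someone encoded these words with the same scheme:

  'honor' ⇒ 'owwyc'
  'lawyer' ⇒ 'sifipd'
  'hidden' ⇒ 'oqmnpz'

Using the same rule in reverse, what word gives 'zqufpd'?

In honor: h→o is +7, o→w is +8, n→w is +9, o→y is +10 — the shift increases by 1 each position. Each letter shifts forward by (position + 7), i.e. 7, 8, 9, … — the shift grows by one for each successive letter.
Decoding zqufpd: z−7=s, q−8=i, u−9=l, f−10=v, p−11=e, d−12=r.

silver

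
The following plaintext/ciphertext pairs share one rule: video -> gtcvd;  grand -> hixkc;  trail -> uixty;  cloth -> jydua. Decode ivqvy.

rebel

v(21)→g(6) and i(8)→t(19) fit y≡19x+23 (mod 26); the inverse of 19 mod 26 is 11. Each letter's alphabet position (a=0..z=25) is mapped through 19·x+23 mod 26 — an affine cipher.
Decoding ivqvy: i(8)→11·(8−23)≡17=r; v(21)→11·(21−23)≡4=e; q(16)→11·(16−23)≡1=b; v(21)→11·(21−23)≡4=e; y(24)→11·(24−23)≡11=l (all mod 26).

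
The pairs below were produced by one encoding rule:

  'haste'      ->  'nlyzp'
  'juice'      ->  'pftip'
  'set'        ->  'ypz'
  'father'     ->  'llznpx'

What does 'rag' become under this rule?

xlm

The shift depends on letter class: consonant h→n is +6, but vowel a→l is +11. Vowels shift forward by 11 and consonants shift forward by 6.
Applying it to rag: r(cons)+6=x, a(vowel)+11=l, g(cons)+6=m.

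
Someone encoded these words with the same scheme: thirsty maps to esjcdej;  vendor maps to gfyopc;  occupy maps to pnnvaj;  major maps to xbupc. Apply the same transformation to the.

The shift depends on letter class: consonant t→e is +11, but vowel i→j is +1. Two shifts are in play — +1 for a/e/i/o/u, +11 for every other letter.
For the: t(cons)+11=e, h(cons)+11=s, e(vowel)+1=f.

esf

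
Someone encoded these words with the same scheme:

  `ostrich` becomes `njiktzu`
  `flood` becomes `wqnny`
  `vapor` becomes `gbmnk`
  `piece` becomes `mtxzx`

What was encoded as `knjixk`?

Each letter's alphabet position (a=0..z=25) is mapped through 25·x+1 mod 26 — an affine cipher.
Decoding knjixk: k(10)→25·(10−1)≡17=r; n(13)→25·(13−1)≡14=o; j(9)→25·(9−1)≡18=s; i(8)→25·(8−1)≡19=t; x(23)→25·(23−1)≡4=e; k(10)→25·(10−1)≡17=r (all mod 26).

roster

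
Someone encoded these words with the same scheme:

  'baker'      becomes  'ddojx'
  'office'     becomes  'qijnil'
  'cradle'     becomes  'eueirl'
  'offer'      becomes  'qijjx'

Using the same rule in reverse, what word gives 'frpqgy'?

dollar

In baker: b→d is +2, a→d is +3, k→o is +4, e→j is +5 — the shift increases by 1 each position. Letter i (0-indexed) is shifted by i+2, so successive shifts are 2, 3, 4, ….
Undoing it on frpqgy: f−2=d, r−3=o, p−4=l, q−5=l, g−6=a, y−7=r.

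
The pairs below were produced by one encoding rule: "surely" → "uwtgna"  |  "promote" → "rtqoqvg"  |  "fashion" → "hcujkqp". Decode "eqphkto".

confirm

Every letter moves 2 places later in the alphabet, wrapping around z→a.
Reversing it on eqphkto: e−2=c, q−2=o, p−2=n, h−2=f, k−2=i, t−2=r, o−2=m.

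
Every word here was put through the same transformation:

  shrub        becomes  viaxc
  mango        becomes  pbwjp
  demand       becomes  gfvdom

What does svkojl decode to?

Shifts by position in shrub: pos 0: s→v (+3), pos 1: h→i (+1), pos 2: r→a (+9), pos 3: u→x (+3), pos 4: b→c (+1) — repeating every 3. The shifts repeat in a cycle of length 3: positions 0,1,… shift by +3, +1, +9, then the pattern repeats.
Reversing it on svkojl: s−3=p, v−1=u, k−9=b, o−3=l, j−1=i, l−9=c.

public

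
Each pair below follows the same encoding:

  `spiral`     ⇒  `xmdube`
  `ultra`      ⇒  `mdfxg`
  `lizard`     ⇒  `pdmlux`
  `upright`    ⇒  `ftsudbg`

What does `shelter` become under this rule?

The output letters match the input read backwards, each shifted +12: spiral reversed is larips. The word is reversed, then every letter is shifted forward by 12.
On shelter: reverse → retlehs; then shift: r+12=d, e+12=q, t+12=f, l+12=x, e+12=q, h+12=t, s+12=e.

dqfxqte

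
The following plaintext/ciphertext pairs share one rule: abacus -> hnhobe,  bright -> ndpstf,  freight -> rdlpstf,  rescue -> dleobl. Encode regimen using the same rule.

Vowels shift forward by 7 and consonants shift forward by 12.
Applying it to regimen: r(cons)+12=d, e(vowel)+7=l, g(cons)+12=s, i(vowel)+7=p, m(cons)+12=y, e(vowel)+7=l, n(cons)+12=z.

dlspylz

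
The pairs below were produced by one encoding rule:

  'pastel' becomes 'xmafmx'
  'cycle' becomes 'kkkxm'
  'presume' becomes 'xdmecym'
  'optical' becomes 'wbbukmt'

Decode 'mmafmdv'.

It's a Vigenère-style cipher with numeric key [8,12]: position i shifts by key[i mod 2].
Decoding mmafmdv: m−8=e, m−12=a, a−8=s, f−12=t, m−8=e, d−12=r, v−8=n.

eastern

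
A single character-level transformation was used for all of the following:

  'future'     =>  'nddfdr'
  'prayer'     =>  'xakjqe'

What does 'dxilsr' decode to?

In future: f→n is +8, u→d is +9, t→d is +10, u→f is +11 — the shift increases by 1 each position. Each letter shifts forward by (position + 8), i.e. 8, 9, 10, … — the shift grows by one for each successive letter.
Undoing it on dxilsr: d−8=v, x−9=o, i−10=y, l−11=a, s−12=g, r−13=e.

voyage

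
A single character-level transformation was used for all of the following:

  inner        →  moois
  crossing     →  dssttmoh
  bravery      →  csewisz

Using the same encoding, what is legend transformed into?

mihioe

The shift depends on letter class: consonant n→o is +1, but vowel i→m is +4. Two shifts are in play — +4 for a/e/i/o/u, +1 for every other letter.
On legend: l(cons)+1=m, e(vowel)+4=i, g(cons)+1=h, e(vowel)+4=i, n(cons)+1=o, d(cons)+1=e.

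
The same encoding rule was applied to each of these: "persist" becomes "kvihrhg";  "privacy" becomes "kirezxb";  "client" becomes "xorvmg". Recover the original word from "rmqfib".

injury

Each pair mirrors across the alphabet (p↔k, e↔v, r↔i): positions sum to 25. Each letter is replaced by its mirror in the alphabet: a↔z, b↔y, c↔x, and so on (the Atbash cipher).
Undoing it on rmqfib: r↔i, m↔n, q↔j, f↔u, i↔r, b↔y.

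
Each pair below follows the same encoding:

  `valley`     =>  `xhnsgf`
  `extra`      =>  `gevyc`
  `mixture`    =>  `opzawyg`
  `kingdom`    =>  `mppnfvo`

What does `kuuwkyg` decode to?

inspire

The shifts repeat in a cycle of length 2: positions 0,1,… shift by +2, +7, then the pattern repeats.
Undoing it on kuuwkyg: k−2=i, u−7=n, u−2=s, w−7=p, k−2=i, y−7=r, g−2=e.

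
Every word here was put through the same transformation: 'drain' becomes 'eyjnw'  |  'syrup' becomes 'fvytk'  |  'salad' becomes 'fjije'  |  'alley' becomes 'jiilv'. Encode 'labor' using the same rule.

ijqdy

d(3)→e(4) and r(17)→y(24) fit y≡7x+9 (mod 26); the inverse of 7 mod 26 is 15. This is an affine cipher: with a=0,…,z=25, each position x becomes (7x+9) mod 26.
Applying it to labor: l(11)→7·11+9≡8=i; a(0)→7·0+9≡9=j; b(1)→7·1+9≡16=q; o(14)→7·14+9≡3=d; r(17)→7·17+9≡24=y (all mod 26).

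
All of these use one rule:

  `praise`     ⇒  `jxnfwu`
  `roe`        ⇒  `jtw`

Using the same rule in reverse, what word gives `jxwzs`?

Read the word backwards and shift each letter +5.
Decoding jxwzs: shift back: j−5=e, x−5=s, w−5=r, z−5=u, s−5=n → esrun; then reverse → nurse.

nurse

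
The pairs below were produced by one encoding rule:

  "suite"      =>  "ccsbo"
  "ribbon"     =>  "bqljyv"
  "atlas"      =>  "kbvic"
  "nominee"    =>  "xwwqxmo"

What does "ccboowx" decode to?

surgeon

Shifts by position in suite: pos 0: s→c (+10), pos 1: u→c (+8), pos 2: i→s (+10), pos 3: t→b (+8) — repeating every 2. The shifts repeat in a cycle of length 2: positions 0,1,… shift by +10, +8, then the pattern repeats.
Undoing it on ccboowx: c−10=s, c−8=u, b−10=r, o−8=g, o−10=e, w−8=o, x−10=n.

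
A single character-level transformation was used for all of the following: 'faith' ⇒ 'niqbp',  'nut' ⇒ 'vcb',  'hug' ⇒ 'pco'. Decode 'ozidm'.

grave

Compare letters: f→n is +8, a→i is +8, i→q is +8 — a constant shift. Every letter moves 8 places later in the alphabet, wrapping around z→a.
Reversing it on ozidm: o−8=g, z−8=r, i−8=a, d−8=v, m−8=e.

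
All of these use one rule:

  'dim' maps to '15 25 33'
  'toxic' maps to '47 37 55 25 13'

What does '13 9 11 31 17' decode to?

d(#4)→15 and i(#9)→25: differences scale by 2, so n = 2·pos + 7. The formula is n = 2×(alphabet index, a=1) + 7.
Undoing it on 13 9 11 31 17: 13→(13−7)÷2=3=c, 9→(9−7)÷2=1=a, 11→(11−7)÷2=2=b, 31→(31−7)÷2=12=l, 17→(17−7)÷2=5=e.

cable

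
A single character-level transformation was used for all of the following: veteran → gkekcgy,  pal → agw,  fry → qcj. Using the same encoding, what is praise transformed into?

acgodk

The rule splits by letter class: vowels +6, consonants +11.
For praise: p(cons)+11=a, r(cons)+11=c, a(vowel)+6=g, i(vowel)+6=o, s(cons)+11=d, e(vowel)+6=k.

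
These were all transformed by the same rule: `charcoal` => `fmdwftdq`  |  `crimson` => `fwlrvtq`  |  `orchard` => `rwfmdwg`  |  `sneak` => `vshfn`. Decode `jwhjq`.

green

Shifts by position in charcoal: pos 0: c→f (+3), pos 1: h→m (+5), pos 2: a→d (+3), pos 3: r→w (+5) — repeating every 2. It's a Vigenère-style cipher with numeric key [3,5]: position i shifts by key[i mod 2].
Undoing it on jwhjq: j−3=g, w−5=r, h−3=e, j−5=e, q−3=n.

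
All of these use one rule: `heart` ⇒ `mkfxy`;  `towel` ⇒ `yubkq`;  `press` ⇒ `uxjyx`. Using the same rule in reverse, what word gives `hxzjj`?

crude

It's a Vigenère-style cipher with numeric key [5,6]: position i shifts by key[i mod 2].
Reversing it on hxzjj: h−5=c, x−6=r, z−5=u, j−6=d, j−5=e.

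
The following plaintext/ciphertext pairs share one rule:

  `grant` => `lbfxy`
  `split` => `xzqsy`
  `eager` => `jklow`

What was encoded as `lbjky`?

great

It's a Vigenère-style cipher with numeric key [5,10]: position i shifts by key[i mod 2].
Undoing it on lbjky: l−5=g, b−10=r, j−5=e, k−10=a, y−5=t.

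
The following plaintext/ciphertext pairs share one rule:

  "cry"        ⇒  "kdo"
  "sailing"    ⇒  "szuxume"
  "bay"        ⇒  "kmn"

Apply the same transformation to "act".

fom

Read the word backwards and shift each letter +12.
For act: reverse → tca; then shift: t+12=f, c+12=o, a+12=m.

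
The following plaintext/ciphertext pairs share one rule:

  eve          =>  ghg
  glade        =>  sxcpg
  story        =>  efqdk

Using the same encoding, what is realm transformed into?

dgcxy

The shift depends on letter class: consonant v→h is +12, but vowel e→g is +2. The rule splits by letter class: vowels +2, consonants +12.
Applying it to realm: r(cons)+12=d, e(vowel)+2=g, a(vowel)+2=c, l(cons)+12=x, m(cons)+12=y.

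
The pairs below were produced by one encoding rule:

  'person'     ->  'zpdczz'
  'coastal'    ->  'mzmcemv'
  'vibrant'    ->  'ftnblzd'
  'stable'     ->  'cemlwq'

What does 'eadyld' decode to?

Shifts by position in person: pos 0: p→z (+10), pos 1: e→p (+11), pos 2: r→d (+12), pos 3: s→c (+10), pos 4: o→z (+11), pos 5: n→z (+12) — repeating every 3. A repeating key of period 3 is used — shifts +10, +11, +12 over and over.
Undoing it on eadyld: e−10=u, a−11=p, d−12=r, y−10=o, l−11=a, d−12=r.

uproar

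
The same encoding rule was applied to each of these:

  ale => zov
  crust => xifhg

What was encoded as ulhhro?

fossil

This is the alphabet-reversal cipher (Atbash): a becomes z, b becomes y, etc.
Undoing it on ulhhro: u↔f, l↔o, h↔s, h↔s, r↔i, o↔l.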